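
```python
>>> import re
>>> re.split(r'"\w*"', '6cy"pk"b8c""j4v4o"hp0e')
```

['6cy', 'b8c', 'j4v4o"hp0e']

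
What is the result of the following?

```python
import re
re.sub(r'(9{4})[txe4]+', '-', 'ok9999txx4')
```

'ok-'

Pattern: exactly 4 of a literal '9' (captured); then one or more of one of [txe4].
Matches: at [2:10] → '9999txx4'.
Every occurrence is swapped for '-'.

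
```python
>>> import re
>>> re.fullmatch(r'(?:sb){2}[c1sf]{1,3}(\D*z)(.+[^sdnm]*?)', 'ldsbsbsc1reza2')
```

Pattern: the literal 'sb' repeated 2 times, then 1 to 3 of one of [c1sf]; then zero or more of a non-digit, then the literal 'z' (captured); then one or more of any character, then zero or more of any character except [sdnm] (lazy) (captured).
`re.fullmatch` requires the pattern to consume the entire string.
Here the pattern can't cover the whole string, so the call returns None.

None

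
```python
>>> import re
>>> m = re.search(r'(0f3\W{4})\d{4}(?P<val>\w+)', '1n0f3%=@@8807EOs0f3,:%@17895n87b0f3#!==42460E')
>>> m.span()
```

This matches the literal '0f3', then exactly 4 of a non-word character (captured); then exactly 4 of a digit; then one or more of a word character (captured as 'val').
`re.search` tries every starting position until one works.
The match spans [2:19] → '0f3%=@@8807EOs0f3'.
Captured: group 1 = '0f3%=@@', group 2 = 'EOs0f3'.

(2, 19)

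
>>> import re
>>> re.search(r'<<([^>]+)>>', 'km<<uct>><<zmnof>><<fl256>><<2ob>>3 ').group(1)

The match spans [2:9] → '<<uct>>'.
Captured: group 1 = 'uct'.

'uct'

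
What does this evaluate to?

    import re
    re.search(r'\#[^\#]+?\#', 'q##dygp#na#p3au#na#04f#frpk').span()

Unlike `match`, `search` isn't anchored — it looks for the pattern anywhere in the string.
The match spans [2:8] → '#dygp#'.

(2, 8)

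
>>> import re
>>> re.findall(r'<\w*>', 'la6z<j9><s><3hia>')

Matches: at [4:8] → '<j9>'; at [8:11] → '<s>'; at [11:17] → '<3hia>'.
`findall` yields the raw match text (3 of them) because the pattern has no groups.

['<j9>', '<s>', '<3hia>']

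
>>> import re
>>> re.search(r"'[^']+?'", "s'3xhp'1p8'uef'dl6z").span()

(1, 7)

The match spans [1:7] → "'3xhp'".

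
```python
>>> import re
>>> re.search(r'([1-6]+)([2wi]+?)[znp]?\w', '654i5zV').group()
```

'654i5'

The pattern matches one or more of a character in [1-6] (captured); then one or more of one of [2wi] (lazy) (captured); then optionally one of [znp], then a word character.
`re.search` tries every starting position until one works.
The match spans [0:5] → '654i5'.
Captured: group 1 = '654', group 2 = 'i'.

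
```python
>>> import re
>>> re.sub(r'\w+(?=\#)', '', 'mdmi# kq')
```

'# kq'

Because the assertion is zero-width, the text it checks is not consumed and won't appear in the result.
Matches: at [0:4] → 'mdmi'.
Every occurrence is swapped for ''.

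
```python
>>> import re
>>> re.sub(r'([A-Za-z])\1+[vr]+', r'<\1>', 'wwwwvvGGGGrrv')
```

'<w><G>'

`\1` has to match the exact text group 1 already captured.
Matches: at [0:6] → 'wwwwvv'; at [6:13] → 'GGGGrrv'.
The replacement refers to a captured group, so each match is rewritten using its own captured text.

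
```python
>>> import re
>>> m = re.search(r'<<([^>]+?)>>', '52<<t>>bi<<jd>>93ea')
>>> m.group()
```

'<<t>>'

The match spans [2:7] → '<<t>>'.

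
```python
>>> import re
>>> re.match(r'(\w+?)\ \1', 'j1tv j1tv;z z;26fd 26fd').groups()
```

The match spans [0:9] → 'j1tv j1tv'.
Captured: group 1 = 'j1tv'.

('j1tv',)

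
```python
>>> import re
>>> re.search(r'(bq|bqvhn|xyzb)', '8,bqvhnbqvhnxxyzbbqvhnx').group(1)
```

'bq'

`|` is ordered: at each position the engine commits to the first alternative that works.
Unlike `match`, `search` isn't anchored — it looks for the pattern anywhere in the string.
The match spans [2:4] → 'bq'.
Captured: group 1 = 'bq'.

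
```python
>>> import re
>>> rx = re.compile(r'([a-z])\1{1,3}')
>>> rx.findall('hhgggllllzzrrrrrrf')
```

['h', 'g', 'l', 'z', 'r', 'r']

`\1` is not a pattern — it's the concrete string captured by group 1, re-applied verbatim.
With a single group, `findall` returns only what that group captured — 6 items.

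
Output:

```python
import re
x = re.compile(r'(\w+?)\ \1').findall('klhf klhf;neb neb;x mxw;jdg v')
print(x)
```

['klhf', 'neb']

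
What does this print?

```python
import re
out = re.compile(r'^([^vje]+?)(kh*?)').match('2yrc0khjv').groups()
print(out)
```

('2yrc0', 'k')

The match spans [0:6] → '2yrc0k'.
Captured: group 1 = '2yrc0', group 2 = 'k'.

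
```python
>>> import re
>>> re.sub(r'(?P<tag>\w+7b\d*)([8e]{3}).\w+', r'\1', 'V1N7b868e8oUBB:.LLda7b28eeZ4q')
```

Pattern: one or more of a word character, then the literal '7b', then zero or more of a digit (captured as 'tag'); then exactly 3 of one of [8e] (captured); then any character, then one or more of a word character.
Matches: at [0:14] → 'V1N7b868e8oUBB'; at [16:29] → 'LLda7b28eeZ4q'.
`\1` in the replacement pulls in group 1's text for each match.

'V1N7b86:.LLda7b2'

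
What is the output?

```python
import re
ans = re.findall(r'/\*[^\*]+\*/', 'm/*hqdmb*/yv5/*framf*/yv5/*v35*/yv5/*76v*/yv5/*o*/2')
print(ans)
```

['/*hqdmb*/', '/*framf*/', '/*v35*/', '/*76v*/', '/*o*/']

No capturing groups, so `findall` returns the 5 full match strings.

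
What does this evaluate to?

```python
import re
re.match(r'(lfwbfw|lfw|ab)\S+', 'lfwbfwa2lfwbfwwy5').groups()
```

('lfwbfw',)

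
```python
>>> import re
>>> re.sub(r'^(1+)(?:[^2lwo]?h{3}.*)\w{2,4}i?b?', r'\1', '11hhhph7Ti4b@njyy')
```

'11'

This matches anchored at the start of the string; then one or more of a literal '1' (captured); then optionally any character except [2lwo], then exactly 3 of a literal 'h', then zero or more of any character (non-capturing group); then 2 to 4 of a word character, then optionally a literal 'i', then optionally the literal 'b'.
Each match is replaced using the text its own group 1 captured.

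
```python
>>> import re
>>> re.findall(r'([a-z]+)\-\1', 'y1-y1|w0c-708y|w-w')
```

The backreference `\1` re-matches whatever the first group consumed, character for character.
Walking the string: at [15:18] match 'w-w', group 1 = 'w'.
`findall` collects group 1 from the one match (1 total).

['w']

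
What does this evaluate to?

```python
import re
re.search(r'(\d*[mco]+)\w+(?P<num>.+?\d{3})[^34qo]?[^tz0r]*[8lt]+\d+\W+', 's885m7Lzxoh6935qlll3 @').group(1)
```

The match spans [1:22] → '885m7Lzxoh6935qlll3 @'.
Captured: group 1 = '885m', group 2 = '6935'.

'885m'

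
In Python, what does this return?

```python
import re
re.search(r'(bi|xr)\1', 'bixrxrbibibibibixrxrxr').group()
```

'xrxr'

`\1` is not a pattern — it's the concrete string captured by group 1, re-applied verbatim.
The match spans [2:6] → 'xrxr'.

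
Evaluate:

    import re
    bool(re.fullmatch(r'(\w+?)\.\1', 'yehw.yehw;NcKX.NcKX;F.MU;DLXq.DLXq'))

False

`re.fullmatch` is like wrapping the pattern in `^…$` (in single-line mode).
Here the string isn't matched end-to-end, so the call returns None, and `bool(None)` is False.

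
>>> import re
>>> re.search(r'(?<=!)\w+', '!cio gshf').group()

'cio'

Lookahead/lookbehind check context without consuming it, so the matched span excludes the asserted characters.
The match spans [1:4] → 'cio'.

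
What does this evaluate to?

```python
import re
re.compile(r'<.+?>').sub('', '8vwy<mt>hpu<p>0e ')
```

The `?` after the quantifier makes it lazy — it takes as little as possible before letting the rest of the pattern try.
Matches: at [4:8] → '<mt>'; at [11:14] → '<p>'.
Every occurrence is swapped for ''.

'8vwyhpu0e '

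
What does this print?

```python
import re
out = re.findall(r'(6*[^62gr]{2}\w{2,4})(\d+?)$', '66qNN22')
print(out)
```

[('66qNN2', '2')]

This matches zero or more of a literal '6', then exactly 2 of any character except [62gr], then 2 to 4 of a word character (captured); then one or more of a digit (lazy) (captured); then anchored at the end.
Walking the string: at [0:7] match '66qNN22', groups = ('66qNN2', '2').
2 groups means the one result is a tuple of 2 captured strings — 1 here.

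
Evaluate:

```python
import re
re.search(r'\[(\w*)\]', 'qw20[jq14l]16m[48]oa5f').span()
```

(4, 11)

`re.search` scans for the first position where the pattern succeeds.
The match spans [4:11] → '[jq14l]'.
Captured: group 1 = 'jq14l'.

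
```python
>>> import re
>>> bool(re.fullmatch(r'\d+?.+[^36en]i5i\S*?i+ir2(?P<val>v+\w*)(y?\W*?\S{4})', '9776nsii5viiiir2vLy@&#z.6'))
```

`re.fullmatch` is like wrapping the pattern in `^…$` (in single-line mode).
Here the string isn't matched end-to-end, so the call returns None, and `bool(None)` is False.

False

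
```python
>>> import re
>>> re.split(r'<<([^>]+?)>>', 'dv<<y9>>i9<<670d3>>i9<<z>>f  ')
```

['dv', 'y9', 'i9', '670d3', 'i9', 'z', 'f  ']

Matches to split on: at [2:8] → '<<y9>>'; at [10:19] → '<<670d3>>'; at [21:26] → '<<z>>'.
With a capturing group present, the delimiter's captured portion is kept in the result list.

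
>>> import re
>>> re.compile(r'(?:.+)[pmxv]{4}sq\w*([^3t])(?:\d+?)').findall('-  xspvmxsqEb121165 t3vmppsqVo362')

['6']

`findall` collects group 1 from the one match (1 total).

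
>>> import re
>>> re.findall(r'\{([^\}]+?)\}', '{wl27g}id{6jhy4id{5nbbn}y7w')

['wl27g', '6jhy4id{5nbbn']

Matches: at [0:7] match '{wl27g}', group 1 = 'wl27g'; at [9:24] match '{6jhy4id{5nbbn}', group 1 = '6jhy4id{5nbbn'.
`findall` collects group 1 from each match (2 total).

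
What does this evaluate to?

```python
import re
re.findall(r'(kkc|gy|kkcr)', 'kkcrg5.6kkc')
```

['kkc', 'kkc']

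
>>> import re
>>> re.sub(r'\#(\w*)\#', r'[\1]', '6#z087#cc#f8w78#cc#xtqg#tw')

'6[z087]cc[f8w78]cc[xtqg]tw'

Matches: at [1:7] → '#z087#'; at [9:16] → '#f8w78#'; at [18:24] → '#xtqg#'.
Each match is replaced using the text its own group 1 captured.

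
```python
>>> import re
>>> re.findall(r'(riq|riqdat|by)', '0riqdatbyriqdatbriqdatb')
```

['riq', 'by', 'riq', 'riq']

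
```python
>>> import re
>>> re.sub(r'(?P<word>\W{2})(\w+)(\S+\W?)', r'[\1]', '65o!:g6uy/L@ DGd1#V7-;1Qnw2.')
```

The pattern matches exactly 2 of a non-word character (captured as 'word'); then one or more of a word character (captured); then one or more of a non-whitespace character, then optionally a non-word character (captured).
Matches: at [3:13] → '!:g6uy/L@ '; at [20:28] → '-;1Qnw2.'.
Each match is replaced using the text its own group 1 captured.

'65o[!:]DGd1#V7[-;]'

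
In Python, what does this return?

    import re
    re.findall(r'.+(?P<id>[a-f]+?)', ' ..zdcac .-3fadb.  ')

['b']

One capturing group, so `findall` returns just the captured substring from the one match — 1 in all.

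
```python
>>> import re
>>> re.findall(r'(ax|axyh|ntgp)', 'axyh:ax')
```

['ax', 'ax']

`|` is ordered: at each position the engine commits to the first alternative that works.
Scanning left to right: at [0:2] match 'ax', group 1 = 'ax'; at [5:7] match 'ax', group 1 = 'ax'.
Because there's exactly one group, `findall` drops the full match and keeps group 1 from each hit.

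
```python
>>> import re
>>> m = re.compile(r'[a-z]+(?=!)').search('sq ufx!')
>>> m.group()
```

'ufx'

Because the assertion is zero-width, the text it checks is not consumed and won't appear in the result.
The match spans [3:6] → 'ufx'.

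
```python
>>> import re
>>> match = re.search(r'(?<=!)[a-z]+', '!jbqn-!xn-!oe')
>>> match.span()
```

(1, 5)

The positive lookaround only admits positions where the adjacent text matches; those characters stay outside the span.
The match spans [1:5] → 'jbqn'.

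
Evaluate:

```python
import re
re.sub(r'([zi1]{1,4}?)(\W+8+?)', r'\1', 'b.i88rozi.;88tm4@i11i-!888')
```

'b.i88rozi8tm4@i11i88'

This matches 1 to 4 of one of [zi1] (lazy) (captured); then one or more of a non-word character, then one or more of a literal '8' (lazy) (captured).
With the lazy modifier that quantifier settles for the fewest repetitions that let the rest of the pattern succeed (the atoms after it are unaffected and can still be greedy).
Matches: at [7:12] → 'zi.;8'; at [17:24] → 'i11i-!8'.
Each match is replaced using the text its own group 1 captured.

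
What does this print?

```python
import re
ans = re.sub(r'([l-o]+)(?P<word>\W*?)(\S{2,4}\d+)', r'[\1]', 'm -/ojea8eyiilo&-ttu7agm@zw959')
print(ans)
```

[m]eyii[lo]ag[m]

The pattern matches one or more of a character in [l-o] (captured); then zero or more of a non-word character (lazy) (captured as 'word'); then 2 to 4 of a non-whitespace character, then one or more of a digit (captured).
Matches: at [0:9] → 'm -/ojea8'; at [13:21] → 'lo&-ttu7'; at [23:30] → 'm@zw959'.
Each match is replaced using the text its own group 1 captured.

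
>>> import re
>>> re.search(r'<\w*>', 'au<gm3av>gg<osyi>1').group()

`re.search` tries every starting position until one works.
The match spans [2:9] → '<gm3av>'.

'<gm3av>'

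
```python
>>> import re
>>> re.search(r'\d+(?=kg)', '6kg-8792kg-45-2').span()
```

(0, 1)

Lookahead/lookbehind check context without consuming it, so the matched span excludes the asserted characters.
Unlike `match`, `search` isn't anchored — it looks for the pattern anywhere in the string.
The match spans [0:1] → '6'.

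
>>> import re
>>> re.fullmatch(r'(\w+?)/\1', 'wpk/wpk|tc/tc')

None

The backreference `\1` re-matches whatever the first group consumed, character for character.
For `fullmatch`, every character of the input must be accounted for by the pattern.
Here the string isn't matched end-to-end, so the call returns None.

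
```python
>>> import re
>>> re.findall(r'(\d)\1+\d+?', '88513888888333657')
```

['8', '8', '3']

`\1` is not a pattern — it's the concrete string captured by group 1, re-applied verbatim.
Walking the string: at [0:3] match '885', group 1 = '8'; at [5:12] match '8888883', group 1 = '8'; at [12:15] match '336', group 1 = '3'.
One capturing group, so `findall` returns just the captured substring from each match — 3 in all.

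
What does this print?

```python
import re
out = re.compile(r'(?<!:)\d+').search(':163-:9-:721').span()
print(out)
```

(2, 4)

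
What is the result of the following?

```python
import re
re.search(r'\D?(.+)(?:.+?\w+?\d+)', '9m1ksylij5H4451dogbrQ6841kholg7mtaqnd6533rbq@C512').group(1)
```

The match spans [0:49] → '9m1ksylij5H4451dogbrQ6841kholg7mtaqnd6533rbq@C512'.
Captured: group 1 = '9m1ksylij5H4451dogbrQ6841kholg7mtaqnd6533rbq@C'.

'9m1ksylij5H4451dogbrQ6841kholg7mtaqnd6533rbq@C'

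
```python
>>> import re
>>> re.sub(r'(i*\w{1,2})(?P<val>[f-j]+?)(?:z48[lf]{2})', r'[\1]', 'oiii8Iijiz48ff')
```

This matches zero or more of the literal 'i', then 1 to 2 of a word character (captured); then one or more of a character in [f-j] (lazy) (captured as 'val'); then the literal 'z48', then exactly 2 of one of [lf] (non-capturing group).
Matches: at [1:14] → 'iii8Iijiz48ff'.
Each match is replaced using the text its own group 1 captured.

'o[iii8I]'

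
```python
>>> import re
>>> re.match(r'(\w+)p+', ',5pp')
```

None

`re.match` won't scan ahead — the pattern has to work from the very first character.
Here position 0 doesn't satisfy it, so the call returns None.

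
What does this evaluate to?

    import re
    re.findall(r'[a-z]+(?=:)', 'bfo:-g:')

['bfo', 'g']

The lookaround is zero-width — it requires the adjacent text to match without consuming it, so the asserted text isn't part of the match.
Scanning left to right: at [0:3] → 'bfo'; at [5:6] → 'g'.
With no groups in the pattern, `findall` gives back each whole match — 2 here.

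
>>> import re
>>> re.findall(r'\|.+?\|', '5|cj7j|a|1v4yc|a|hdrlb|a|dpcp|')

['|cj7j|', '|1v4yc|', '|hdrlb|', '|dpcp|']

The `?` after the quantifier makes it lazy — it takes as little as possible before letting the rest of the pattern try.
`findall` yields the raw match text (4 of them) because the pattern has no groups.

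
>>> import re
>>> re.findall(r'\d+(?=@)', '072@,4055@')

The `(?=…)`/`(?<=…)` assertion just peeks at neighbouring text; it doesn't advance the match position.
No capturing groups, so `findall` returns the 2 full match strings.

['072', '4055']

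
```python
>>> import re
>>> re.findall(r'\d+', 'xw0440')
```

['0440']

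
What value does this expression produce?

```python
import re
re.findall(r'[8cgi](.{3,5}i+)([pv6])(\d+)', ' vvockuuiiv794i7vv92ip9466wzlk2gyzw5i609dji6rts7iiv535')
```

The pattern matches one of [8cgi]; then 3 to 5 of any character, then one or more of a literal 'i' (captured); then one of [pv6] (captured); then one or more of a digit (captured).
Matches: at [4:14] match 'ckuuiiv794', groups = ('kuuii', 'v', '794'); at [14:26] match 'i7vv92ip9466', groups = ('7vv92i', 'p', '9466'); at [31:40] match 'gyzw5i609', groups = ('yzw5i', '6', '09'); at [42:54] match 'i6rts7iiv535', groups = ('6rts7ii', 'v', '535').
`findall` packs the 3 group values into a tuple for every match.

[('kuuii', 'v', '794'), ('7vv92i', 'p', '9466'), ('yzw5i', '6', '09'), ('6rts7ii', 'v', '535')]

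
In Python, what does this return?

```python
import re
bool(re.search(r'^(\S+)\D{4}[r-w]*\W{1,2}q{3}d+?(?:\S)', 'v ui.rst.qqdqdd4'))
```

Here nothing in the string fits, so the call returns None, and `bool(None)` is False.

False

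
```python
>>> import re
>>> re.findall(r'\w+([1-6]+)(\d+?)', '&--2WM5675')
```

[('6', '7')]

Pattern: one or more of a word character; then one or more of a character in [1-6] (captured); then one or more of a digit (lazy) (captured).
`findall` packs the 2 group values into a tuple for every match.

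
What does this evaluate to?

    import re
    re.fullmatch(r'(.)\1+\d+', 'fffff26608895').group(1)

'f'

The backreference `\1` re-matches whatever the first group consumed, character for character.
`re.fullmatch` requires the pattern to consume the entire string.
The match spans [0:13] → 'fffff26608895'.
Captured: group 1 = 'f'.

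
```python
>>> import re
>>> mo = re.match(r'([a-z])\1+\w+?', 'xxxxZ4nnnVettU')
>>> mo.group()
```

'xxxxZ'

`\1` has to match the exact text group 1 already captured.
`match` is anchored at position 0; if the pattern doesn't fit there, it returns None.
The match spans [0:5] → 'xxxxZ'.
Captured: group 1 = 'x'.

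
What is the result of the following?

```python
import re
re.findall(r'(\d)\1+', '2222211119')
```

['2', '1']

A backreference is literal: `\1` must see the identical characters the first group matched.
Scanning left to right: at [0:5] match '22222', group 1 = '2'; at [5:9] match '1111', group 1 = '1'.
With a single group, `findall` returns only what that group captured — 2 items.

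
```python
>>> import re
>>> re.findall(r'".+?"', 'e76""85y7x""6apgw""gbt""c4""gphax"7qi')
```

With the lazy modifier that quantifier settles for the fewest repetitions that let the rest of the pattern succeed (the atoms after it are unaffected and can still be greedy).
Walking the string: at [3:11] → '""85y7x"'; at [11:18] → '"6apgw"'; at [18:23] → '"gbt"'; at [23:27] → '"c4"'; at [27:34] → '"gphax"'.
No capturing groups, so `findall` returns the 5 full match strings.

['""85y7x"', '"6apgw"', '"gbt"', '"c4"', '"gphax"']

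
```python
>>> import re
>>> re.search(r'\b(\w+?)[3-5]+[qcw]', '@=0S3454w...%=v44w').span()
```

The match spans [2:9] → '0S3454w'.

(2, 9)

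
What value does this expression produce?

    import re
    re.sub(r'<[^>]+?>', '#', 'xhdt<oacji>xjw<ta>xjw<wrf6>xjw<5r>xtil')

Every occurrence is swapped for '#'.

'xhdt#xjw#xjw#xjw#xtil'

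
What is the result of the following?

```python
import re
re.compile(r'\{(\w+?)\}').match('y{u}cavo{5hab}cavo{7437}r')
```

None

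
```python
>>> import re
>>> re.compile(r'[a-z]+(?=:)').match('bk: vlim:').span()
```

The positive lookaround only admits positions where the adjacent text matches; those characters stay outside the span.
`re.match` won't scan ahead — the pattern has to work from the very first character.
The match spans [0:2] → 'bk'.

(0, 2)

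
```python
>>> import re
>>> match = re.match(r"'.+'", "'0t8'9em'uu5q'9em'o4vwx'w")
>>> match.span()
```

`match` is anchored at position 0; if the pattern doesn't fit there, it returns None.
The match spans [0:24] → "'0t8'9em'uu5q'9em'o4vwx'".

(0, 24)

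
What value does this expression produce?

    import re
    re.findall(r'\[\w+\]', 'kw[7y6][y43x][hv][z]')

Scanning left to right: at [2:7] → '[7y6]'; at [7:13] → '[y43x]'; at [13:17] → '[hv]'; at [17:20] → '[z]'.
No capturing groups, so `findall` returns the 4 full match strings.

['[7y6]', '[y43x]', '[hv]', '[z]']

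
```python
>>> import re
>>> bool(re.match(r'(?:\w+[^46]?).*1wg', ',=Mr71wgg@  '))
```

The pattern matches one or more of a word character, then optionally any character except [46] (non-capturing group); then zero or more of any character, then the literal '1wg'.
`re.match` won't scan ahead — the pattern has to work from the very first character.
Here the string doesn't start with a match, so the call returns None, and `bool(None)` is False.

False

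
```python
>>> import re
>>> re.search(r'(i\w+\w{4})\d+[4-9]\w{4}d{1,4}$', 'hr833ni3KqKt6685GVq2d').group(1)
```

'i3KqKt66'

This matches a literal 'i', then one or more of a word character, then exactly 4 of a word character (captured); then one or more of a digit, then a character in [4-9]; then exactly 4 of a word character, then 1 to 4 of a literal 'd'; then anchored at the end.
`search` walks the string left to right and returns the first match it finds.
The match spans [6:21] → 'i3KqKt6685GVq2d'.
Captured: group 1 = 'i3KqKt66'.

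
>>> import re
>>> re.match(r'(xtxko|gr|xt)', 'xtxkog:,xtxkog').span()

(0, 5)

`|` is ordered: at each position the engine commits to the first alternative that works.
`re.match` only tries the pattern at the start of the string.
The match spans [0:5] → 'xtxko'.
Captured: group 1 = 'xtxko'.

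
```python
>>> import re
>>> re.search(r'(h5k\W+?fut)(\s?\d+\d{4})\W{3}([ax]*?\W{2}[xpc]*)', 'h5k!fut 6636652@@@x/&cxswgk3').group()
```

The match spans [0:23] → 'h5k!fut 6636652@@@x/&cx'.

'h5k!fut 6636652@@@x/&cx'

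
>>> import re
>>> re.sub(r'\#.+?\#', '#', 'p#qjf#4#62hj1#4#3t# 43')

The `?` after the quantifier makes it lazy — it takes as little as possible before letting the rest of the pattern try.
Matches: at [1:6] → '#qjf#'; at [7:14] → '#62hj1#'; at [15:19] → '#3t#'.
Every occurrence is swapped for '#'.

'p#4#4# 43'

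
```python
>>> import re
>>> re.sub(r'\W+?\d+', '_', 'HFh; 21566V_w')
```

Pattern: one or more of a non-word character (lazy); then one or more of a digit.
Each match is replaced by '_'.

'HFh_V_w'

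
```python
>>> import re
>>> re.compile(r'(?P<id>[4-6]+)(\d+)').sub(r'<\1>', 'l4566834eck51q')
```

Each match is replaced using the text its own group 1 captured.

'l<4566>eck<5>q'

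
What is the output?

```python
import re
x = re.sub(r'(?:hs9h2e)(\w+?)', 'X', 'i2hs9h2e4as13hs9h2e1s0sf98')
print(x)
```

With the lazy modifier that quantifier settles for the fewest repetitions that let the rest of the pattern succeed (the atoms after it are unaffected and can still be greedy).
Every occurrence is swapped for 'X'.

i2Xas13Xs0sf98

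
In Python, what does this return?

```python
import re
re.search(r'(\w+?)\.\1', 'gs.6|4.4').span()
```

`\1` is not a pattern — it's the concrete string captured by group 1, re-applied verbatim.
`search` walks the string left to right and returns the first match it finds.
The match spans [5:8] → '4.4'.
Captured: group 1 = '4'.

(5, 8)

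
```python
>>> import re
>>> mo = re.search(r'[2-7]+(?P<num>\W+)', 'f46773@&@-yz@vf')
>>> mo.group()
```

'46773@&@-'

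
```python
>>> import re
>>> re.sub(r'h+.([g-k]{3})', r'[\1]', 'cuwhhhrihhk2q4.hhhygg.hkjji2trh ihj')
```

'cuw[ihh]k2q4.hhhygg.[jji]2tr[ihj]'

The pattern matches one or more of a literal 'h', then any character; then exactly 3 of a character in [g-k] (captured).
Matches: at [3:10] → 'hhhrihh'; at [22:27] → 'hkjji'; at [30:35] → 'h ihj'.
The replacement refers to a captured group, so each match is rewritten using its own captured text.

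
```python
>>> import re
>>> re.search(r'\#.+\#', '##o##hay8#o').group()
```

'##o##hay8#'

`re.search` scans for the first position where the pattern succeeds.
The match spans [0:10] → '##o##hay8#'.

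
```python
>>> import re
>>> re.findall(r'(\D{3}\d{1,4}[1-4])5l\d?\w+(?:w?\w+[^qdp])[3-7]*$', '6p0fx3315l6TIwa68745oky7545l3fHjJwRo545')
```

['oky754']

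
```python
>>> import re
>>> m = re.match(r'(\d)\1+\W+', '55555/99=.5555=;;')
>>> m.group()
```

The backreference `\1` re-matches whatever the first group consumed, character for character.
`match` is anchored at position 0; if the pattern doesn't fit there, it returns None.
The match spans [0:6] → '55555/'.
Captured: group 1 = '5'.

'55555/'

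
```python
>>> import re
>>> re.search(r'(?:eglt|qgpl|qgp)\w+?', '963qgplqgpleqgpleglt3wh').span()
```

(3, 8)

Alternation isn't longest-match — the leftmost alternative that fits at this position is chosen.
`re.search` tries every starting position until one works.
The match spans [3:8] → 'qgplq'.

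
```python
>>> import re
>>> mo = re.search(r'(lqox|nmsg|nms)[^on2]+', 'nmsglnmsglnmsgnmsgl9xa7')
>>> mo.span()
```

(0, 5)

`re.search` scans for the first position where the pattern succeeds.
The match spans [0:5] → 'nmsgl'.
Captured: group 1 = 'nmsg'.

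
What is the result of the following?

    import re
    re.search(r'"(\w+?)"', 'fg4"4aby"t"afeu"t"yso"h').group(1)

Unlike `match`, `search` isn't anchored — it looks for the pattern anywhere in the string.
The match spans [3:9] → '"4aby"'.
Captured: group 1 = '4aby'.

'4aby'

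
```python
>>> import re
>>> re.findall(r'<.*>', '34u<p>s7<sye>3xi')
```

Scanning left to right: at [3:13] → '<p>s7<sye>'.
Since nothing is captured, `findall` lists the 1 matched substring directly.

['<p>s7<sye>']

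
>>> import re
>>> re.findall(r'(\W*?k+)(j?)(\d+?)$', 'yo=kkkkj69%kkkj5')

[('%kkk', 'j', '5')]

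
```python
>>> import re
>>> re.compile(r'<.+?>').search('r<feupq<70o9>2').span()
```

(1, 13)

The match spans [1:13] → '<feupq<70o9>'.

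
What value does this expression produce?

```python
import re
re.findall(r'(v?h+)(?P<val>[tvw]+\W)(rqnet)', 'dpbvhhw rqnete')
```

[('vhh', 'w ', 'rqnet')]

The pattern matches optionally the literal 'v', then one or more of a literal 'h' (captured); then one or more of one of [tvw], then a non-word character (captured as 'val'); then the literal 'rqn', then the literal 'et' (captured).
`findall` packs the 3 group values into a tuple for every match.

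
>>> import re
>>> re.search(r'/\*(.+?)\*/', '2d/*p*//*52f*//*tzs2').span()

(2, 7)

A `+?`/`*?`/`{m,n}?` starts at its minimum and grows only as far as needed for what follows to match.
The match spans [2:7] → '/*p*/'.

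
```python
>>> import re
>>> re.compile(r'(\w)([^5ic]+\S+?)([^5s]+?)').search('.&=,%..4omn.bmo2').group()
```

The match spans [7:16] → '4omn.bmo2'.

'4omn.bmo2'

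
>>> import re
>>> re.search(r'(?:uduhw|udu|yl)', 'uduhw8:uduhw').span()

(0, 5)

The regex engine tests alternatives in the order written; an earlier branch that matches wins even if a later one would match more.
`re.search` tries every starting position until one works.
The match spans [0:5] → 'uduhw'.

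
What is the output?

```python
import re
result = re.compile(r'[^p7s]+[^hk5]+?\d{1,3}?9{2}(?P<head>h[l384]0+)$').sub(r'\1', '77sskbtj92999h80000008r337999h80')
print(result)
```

The pattern matches one or more of any character except [p7s], then one or more of any character except [hk5] (lazy), then 1 to 3 of a digit (lazy); then exactly 2 of a literal '9'; then a literal 'h', then one of [l384], then one or more of a literal '0' (captured as 'head'); then anchored at the end.
Matches: at [4:32] → 'kbtj92999h80000008r337999h80'.
The replacement refers to a captured group, so each match is rewritten using its own captured text.

77ssh80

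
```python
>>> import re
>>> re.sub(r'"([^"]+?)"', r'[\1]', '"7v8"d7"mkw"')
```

'[7v8]d7[mkw]'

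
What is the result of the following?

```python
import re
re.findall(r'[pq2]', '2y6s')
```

['2']

Pattern: one of [pq2].
Matches: at [0:1] → '2'.
No capturing groups, so `findall` returns the 1 full match string.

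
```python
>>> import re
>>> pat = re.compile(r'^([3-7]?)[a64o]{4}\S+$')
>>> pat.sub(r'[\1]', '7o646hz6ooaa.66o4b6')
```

The replacement refers to a captured group, so each match is rewritten using its own captured text.

'[7]'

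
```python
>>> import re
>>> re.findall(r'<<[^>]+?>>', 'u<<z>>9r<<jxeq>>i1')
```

Since nothing is captured, `findall` lists the 2 matched substrings directly.

['<<z>>', '<<jxeq>>']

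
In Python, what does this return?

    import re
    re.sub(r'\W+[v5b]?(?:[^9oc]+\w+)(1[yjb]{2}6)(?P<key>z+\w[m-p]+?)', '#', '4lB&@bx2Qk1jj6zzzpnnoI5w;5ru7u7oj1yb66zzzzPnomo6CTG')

This matches one or more of a non-word character, then optionally one of [v5b]; then one or more of any character except [9oc], then one or more of a word character (non-capturing group); then a literal '1', then exactly 2 of one of [yjb], then the literal '6' (captured); then one or more of a literal 'z', then a word character, then one or more of a character in [m-p] (lazy) (captured as 'key').
A `+?`/`*?`/`{m,n}?` starts at its minimum and grows only as far as needed for what follows to match.
Matches: at [3:19] → '&@bx2Qk1jj6zzzpn'.
Every occurrence is swapped for '#'.

'4lB#noI5w;5ru7u7oj1yb66zzzzPnomo6CTG'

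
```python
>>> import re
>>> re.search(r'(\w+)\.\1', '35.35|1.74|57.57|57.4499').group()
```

'35.35'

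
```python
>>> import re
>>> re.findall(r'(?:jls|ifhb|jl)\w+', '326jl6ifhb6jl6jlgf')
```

['jl6ifhb6jl6jlgf']

`findall` yields the raw match text (1 of them) because the pattern has no groups.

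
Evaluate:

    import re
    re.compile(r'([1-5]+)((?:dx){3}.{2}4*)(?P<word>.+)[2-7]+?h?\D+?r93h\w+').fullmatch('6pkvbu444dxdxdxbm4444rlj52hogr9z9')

This matches one or more of a character in [1-5] (captured); then the literal 'dx' repeated 3 times, then exactly 2 of any character, then zero or more of the literal '4' (captured); then one or more of any character (captured as 'word'); then one or more of a character in [2-7] (lazy), then optionally a literal 'h', then one or more of a non-digit (lazy); then the literal 'r9', then the literal '3h', then one or more of a word character.
`fullmatch` succeeds only if the pattern covers the string from start to end.
Here there's no way to consume every character, so the call returns None.

None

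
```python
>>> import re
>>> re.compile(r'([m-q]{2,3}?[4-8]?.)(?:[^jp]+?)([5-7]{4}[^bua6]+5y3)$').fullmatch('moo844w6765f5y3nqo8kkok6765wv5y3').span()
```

This matches 2 to 3 of a character in [m-q] (lazy), then optionally a character in [4-8], then any character (captured); then one or more of any character except [jp] (lazy) (non-capturing group); then exactly 4 of a character in [5-7], then one or more of any character except [bua6], then the literal '5y3' (captured); then anchored at the end.
`re.fullmatch` requires the pattern to consume the entire string.
The match spans [0:32] → 'moo844w6765f5y3nqo8kkok6765wv5y3'.
Captured: group 1 = 'moo', group 2 = '6765wv5y3'.

(0, 32)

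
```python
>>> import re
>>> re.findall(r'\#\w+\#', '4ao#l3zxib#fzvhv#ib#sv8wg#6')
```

With no groups in the pattern, `findall` gives back each whole match — 2 here.

['#l3zxib#', '#ib#']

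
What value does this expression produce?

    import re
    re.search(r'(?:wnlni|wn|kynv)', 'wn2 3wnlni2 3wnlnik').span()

`re.search` tries every starting position until one works.
The match spans [0:2] → 'wn'.

(0, 2)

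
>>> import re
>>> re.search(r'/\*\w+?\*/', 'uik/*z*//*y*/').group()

`re.search` scans for the first position where the pattern succeeds.
The match spans [3:8] → '/*z*/'.

'/*z*/'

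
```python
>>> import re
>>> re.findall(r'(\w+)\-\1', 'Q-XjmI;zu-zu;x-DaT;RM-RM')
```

After group 1 captures some text, `\1` only succeeds where that same text appears again.
`findall` collects group 1 from each match (2 total).

['zu', 'RM']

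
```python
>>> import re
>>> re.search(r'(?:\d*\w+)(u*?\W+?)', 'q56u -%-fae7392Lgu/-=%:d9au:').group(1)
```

The match spans [0:5] → 'q56u '.
Captured: group 1 = ' '.

' '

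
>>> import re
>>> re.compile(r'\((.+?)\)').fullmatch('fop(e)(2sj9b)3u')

None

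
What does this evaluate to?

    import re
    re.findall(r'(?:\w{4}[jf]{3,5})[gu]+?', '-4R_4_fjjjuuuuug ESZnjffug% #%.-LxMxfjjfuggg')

['R_4_fjjju', 'ESZnjffu', 'LxMxfjjfu']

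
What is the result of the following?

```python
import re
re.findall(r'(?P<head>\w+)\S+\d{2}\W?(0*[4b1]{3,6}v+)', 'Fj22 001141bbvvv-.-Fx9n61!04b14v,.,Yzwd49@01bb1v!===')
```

[('F', '001141bbvvv'), ('Fx9n61', 'bb1v')]

This matches one or more of a word character (captured as 'head'); then one or more of a non-whitespace character, then exactly 2 of a digit, then optionally a non-word character; then zero or more of the literal '0', then 3 to 6 of one of [4b1], then one or more of a literal 'v' (captured).
Walking the string: at [0:16] match 'Fj22 001141bbvvv', groups = ('F', '001141bbvvv'); at [19:48] match 'Fx9n61!04b14v,.,Yzwd49@01bb1v', groups = ('Fx9n61', 'bb1v').
With 2 capturing groups, `findall` returns a 2-tuple per match.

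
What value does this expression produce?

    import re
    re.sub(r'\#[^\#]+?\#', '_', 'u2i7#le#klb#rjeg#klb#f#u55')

Matches: at [4:8] → '#le#'; at [11:17] → '#rjeg#'; at [20:23] → '#f#'.
Every occurrence is swapped for '_'.

'u2i7_klb_klb_u55'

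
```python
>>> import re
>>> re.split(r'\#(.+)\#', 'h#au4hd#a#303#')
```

Matches to split on: at [1:14] → '#au4hd#a#303#'.
Because the pattern has a capturing group, `split` also inserts each captured text between the pieces.

['h', 'au4hd#a#303', '']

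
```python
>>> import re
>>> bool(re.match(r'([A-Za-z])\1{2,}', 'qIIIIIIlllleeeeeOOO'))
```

A backreference is literal: `\1` must see the identical characters the first group matched.
With `match`, the pattern is implicitly anchored at the beginning.
Here the pattern fails at index 0, so the call returns None, and `bool(None)` is False.

False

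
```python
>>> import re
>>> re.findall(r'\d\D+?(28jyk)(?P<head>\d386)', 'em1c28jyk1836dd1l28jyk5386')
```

[('28jyk', '5386')]

Pattern: a digit, then one or more of a non-digit (lazy); then the literal '28j', then the literal 'yk' (captured); then a digit, then the literal '386' (captured as 'head').
Scanning left to right: at [15:26] match '1l28jyk5386', groups = ('28jyk', '5386').
With 2 capturing groups, `findall` returns a 2-tuple per match.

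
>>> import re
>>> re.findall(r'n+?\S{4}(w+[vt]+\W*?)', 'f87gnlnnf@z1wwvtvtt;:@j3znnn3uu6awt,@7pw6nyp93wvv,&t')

The pattern matches one or more of a literal 'n' (lazy), then exactly 4 of a non-whitespace character; then one or more of a literal 'w', then one or more of one of [vt], then zero or more of a non-word character (lazy) (captured).
A non-greedy quantifier consumes as few characters as it can — just enough that the remainder of the pattern still matches from where it stops; whatever follows it matches normally.
Scanning left to right: at [6:19] match 'nnf@z1wwvtvtt', group 1 = 'wwvtvtt'; at [41:49] match 'nyp93wvv', group 1 = 'wvv'.
With a single group, `findall` returns only what that group captured — 2 items.

['wwvtvtt', 'wvv']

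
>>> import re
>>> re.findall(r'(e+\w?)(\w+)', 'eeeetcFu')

[('eeeet', 'cFu')]

With 2 capturing groups, `findall` returns a 2-tuple per match.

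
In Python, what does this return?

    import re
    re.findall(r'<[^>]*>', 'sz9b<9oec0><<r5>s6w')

['<9oec0>', '<<r5>']

Walking the string: at [4:11] → '<9oec0>'; at [11:16] → '<<r5>'.
No capturing groups, so `findall` returns the 2 full match strings.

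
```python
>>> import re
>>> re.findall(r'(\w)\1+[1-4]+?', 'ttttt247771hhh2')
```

['t', '7', 'h']

`\1` is not a pattern — it's the concrete string captured by group 1, re-applied verbatim.
`findall` collects group 1 from each match (3 total).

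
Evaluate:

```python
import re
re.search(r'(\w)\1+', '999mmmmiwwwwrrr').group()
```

A backreference is literal: `\1` must see the identical characters the first group matched.
Unlike `match`, `search` isn't anchored — it looks for the pattern anywhere in the string.
The match spans [0:3] → '999'.
Captured: group 1 = '9'.

'999'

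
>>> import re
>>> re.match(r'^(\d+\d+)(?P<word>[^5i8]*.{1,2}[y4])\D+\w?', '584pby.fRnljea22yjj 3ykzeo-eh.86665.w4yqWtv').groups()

This matches anchored at the start of the string; then one or more of a digit, then one or more of a digit (captured); then zero or more of any character except [5i8], then 1 to 2 of any character, then one of [y4] (captured as 'word'); then one or more of a non-digit, then optionally a word character.
`match` is anchored at position 0; if the pattern doesn't fit there, it returns None.
The match spans [0:31] → '584pby.fRnljea22yjj 3ykzeo-eh.8'.
Captured: group 1 = '584', group 2 = 'pby.fRnljea22yjj 3y'.

('584', 'pby.fRnljea22yjj 3y')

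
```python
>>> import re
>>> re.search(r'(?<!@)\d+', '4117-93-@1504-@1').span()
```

The negative lookaround is zero-width — it rules out positions where the adjacent text would match, without consuming anything.
`re.search` scans for the first position where the pattern succeeds.
The match spans [0:4] → '4117'.

(0, 4)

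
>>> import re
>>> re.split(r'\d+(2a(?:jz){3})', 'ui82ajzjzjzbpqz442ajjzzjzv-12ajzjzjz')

['ui', '2ajzjzjz', 'bpqz442ajjzzjzv-', '2ajzjzjz', '']

This matches one or more of a digit; then the literal '2a', then the literal 'jz' repeated 3 times (captured).
Because the pattern has a capturing group, `split` also inserts each captured text between the pieces.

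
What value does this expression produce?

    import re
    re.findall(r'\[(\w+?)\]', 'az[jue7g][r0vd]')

['jue7g', 'r0vd']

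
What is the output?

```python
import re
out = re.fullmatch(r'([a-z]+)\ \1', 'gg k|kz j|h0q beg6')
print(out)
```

None

The backreference `\1` re-matches whatever the first group consumed, character for character.
`re.fullmatch` is like wrapping the pattern in `^…$` (in single-line mode).
Here the pattern can't cover the whole string, so the call returns None.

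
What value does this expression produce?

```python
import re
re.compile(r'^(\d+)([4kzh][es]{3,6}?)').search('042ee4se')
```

The pattern matches anchored at the start of the string; then one or more of a digit (captured); then one of [4kzh], then 3 to 6 of one of [es] (lazy) (captured).
Unlike `match`, `search` isn't anchored — it looks for the pattern anywhere in the string.
Here nothing in the string fits, so the call returns None.

None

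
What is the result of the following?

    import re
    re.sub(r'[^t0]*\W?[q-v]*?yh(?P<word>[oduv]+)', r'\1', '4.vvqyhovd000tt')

'ovd000tt'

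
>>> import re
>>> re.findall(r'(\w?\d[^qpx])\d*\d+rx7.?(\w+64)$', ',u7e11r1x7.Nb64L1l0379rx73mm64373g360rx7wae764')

[('L1l', 'mm64373g360rx7wae764')]

Pattern: optionally a word character, then a digit, then any character except [qpx] (captured); then zero or more of a digit, then one or more of a digit, then the literal 'rx7'; then optionally any character; then one or more of a word character, then the literal '64' (captured); then anchored at the end.
Walking the string: at [15:46] match 'L1l0379rx73mm64373g360rx7wae764', groups = ('L1l', 'mm64373g360rx7wae764').
With 2 capturing groups, `findall` returns a 2-tuple per match.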